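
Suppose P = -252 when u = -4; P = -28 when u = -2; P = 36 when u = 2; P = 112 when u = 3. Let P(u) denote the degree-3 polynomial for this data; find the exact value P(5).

504

L_0(5) = (7)·(3)·(2)/[(-2)·(-6)·(-7)] = -1/2
L_1(5) = (9)·(3)·(2)/[(2)·(-4)·(-5)] = 27/20
L_2(5) = (9)·(7)·(2)/[(6)·(4)·(-1)] = -21/4
L_3(5) = (9)·(7)·(3)/[(7)·(5)·(1)] = 27/5
Sum: (-252)·(-1/2) + (-28)·(27/20) + 36·(-21/4) + 112·(27/5) = 504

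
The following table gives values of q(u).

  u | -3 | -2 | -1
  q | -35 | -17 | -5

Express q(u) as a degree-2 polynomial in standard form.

Build the Lagrange basis polynomials:
L_0(u) = (u + 2)(u + 1) / [2] = (1/2)u^2 + (3/2)u + 1
L_1(u) = (u + 3)(u + 1) / [-1] = -u^2 - 4u - 3
L_2(u) = (u + 3)(u + 2) / [2] = (1/2)u^2 + (5/2)u + 3
q(u) = (-35)·L_0 + (-17)·L_1 + (-5)·L_2
  (-35)·L_0(u) = -(35/2)u^2 - (105/2)u - 35
  (-17)·L_1(u) = 17u^2 + 68u + 51
  (-5)·L_2(u) = -(5/2)u^2 - (25/2)u - 15
Adding term by term: -3u^2 + 3u + 1

q(u) = -3u^2 + 3u + 1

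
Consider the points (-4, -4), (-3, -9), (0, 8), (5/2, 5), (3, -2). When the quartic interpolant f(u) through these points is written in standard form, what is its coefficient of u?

Build the Lagrange basis polynomials:
L_0(u) = (u + 3)u(u - 5/2)(u - 3) / [182] = (1/182)u^4 - (5/364)u^3 - (9/182)u^2 + (45/364)u
L_1(u) = (u + 4)u(u - 5/2)(u - 3) / [-99] = -(1/99)u^4 + (1/66)u^3 + (29/198)u^2 - (10/33)u
L_2(u) = (u + 4)(u + 3)(u - 5/2)(u - 3) / [90] = (1/90)u^4 + (1/60)u^3 - (19/90)u^2 - (3/20)u + 1
L_3(u) = (u + 4)(u + 3)u(u - 3) / [-715/16] = -(16/715)u^4 - (64/715)u^3 + (144/715)u^2 + (576/715)u
L_4(u) = (u + 4)(u + 3)u(u - 5/2) / [63] = (1/63)u^4 + (1/14)u^3 - (11/126)u^2 - (10/21)u
f(u) = (-4)·L_0 + (-9)·L_1 + 8·L_2 + 5·L_3 + (-2)·L_4
Only the coefficient of u is needed; take it from each L_i and combine:
(-4)·(45/364) + (-9)·(-10/33) + 8·(-3/20) + 5·(576/715) + (-2)·(-10/21) = 90287/15015

90287/15015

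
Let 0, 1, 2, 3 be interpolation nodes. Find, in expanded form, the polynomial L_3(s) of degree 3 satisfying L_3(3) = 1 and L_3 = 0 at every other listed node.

L_3(s) = (1/6)s^3 - (1/2)s^2 + (1/3)s

L_3(s) = s(s - 1)(s - 2) / [(3)·(2)·(1)]
       = (s^3 - 3s^2 + 2s) / (6)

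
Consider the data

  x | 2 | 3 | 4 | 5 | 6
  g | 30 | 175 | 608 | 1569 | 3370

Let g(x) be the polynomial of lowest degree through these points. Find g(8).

L_0(8) = (5)·(4)·(3)·(2)/[(-1)·(-2)·(-3)·(-4)] = 5
L_1(8) = (6)·(4)·(3)·(2)/[(1)·(-1)·(-2)·(-3)] = -24
L_2(8) = (6)·(5)·(3)·(2)/[(2)·(1)·(-1)·(-2)] = 45
L_3(8) = (6)·(5)·(4)·(2)/[(3)·(2)·(1)·(-1)] = -40
L_4(8) = (6)·(5)·(4)·(3)/[(4)·(3)·(2)·(1)] = 15
Sum: 30·(5) + 175·(-24) + 608·(45) + 1569·(-40) + 3370·(15) = 11100

11100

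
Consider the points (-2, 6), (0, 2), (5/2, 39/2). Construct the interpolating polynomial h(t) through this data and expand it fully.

h(t) = 2t^2 + 2t + 2

L_0(t) = t(t - 5/2) / [9] = (1/9)t^2 - (5/18)t
L_1(t) = (t + 2)(t - 5/2) / [-5] = -(1/5)t^2 + (1/10)t + 1
L_2(t) = (t + 2)t / [45/4] = (4/45)t^2 + (8/45)t
h(t) = 6·L_0 + 2·L_1 + (39/2)·L_2
  6·L_0(t) = (2/3)t^2 - (5/3)t
  2·L_1(t) = -(2/5)t^2 + (1/5)t + 2
  (39/2)·L_2(t) = (26/15)t^2 + (52/15)t
Adding term by term: 2t^2 + 2t + 2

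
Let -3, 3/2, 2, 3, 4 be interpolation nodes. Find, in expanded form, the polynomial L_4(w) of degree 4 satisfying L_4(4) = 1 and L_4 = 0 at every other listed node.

L_4(w) = (w + 3)(w - 3/2)(w - 2)(w - 3) / [(7)·(5/2)·(2)·(1)]
       = (w^4 - (7/2)w^3 - 6w^2 + (63/2)w - 27) / (35)

L_4(w) = (1/35)w^4 - (1/10)w^3 - (6/35)w^2 + (9/10)w - 27/35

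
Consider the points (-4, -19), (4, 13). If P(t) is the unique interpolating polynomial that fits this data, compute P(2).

Evaluate each Lagrange basis at t = 2:
L_0(2) = (-2)/[(-8)] = 1/4
L_1(2) = (6)/[(8)] = 3/4
Sum: (-19)·(1/4) + 13·(3/4) = 5

5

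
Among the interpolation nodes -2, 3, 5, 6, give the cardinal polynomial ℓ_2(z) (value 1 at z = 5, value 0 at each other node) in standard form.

ℓ_2(z) = (z + 2)(z - 3)(z - 6) / [(7)·(2)·(-1)]
       = (z^3 - 7z^2 + 36) / (-14)

ℓ_2(z) = -(1/14)z^3 + (1/2)z^2 - 18/7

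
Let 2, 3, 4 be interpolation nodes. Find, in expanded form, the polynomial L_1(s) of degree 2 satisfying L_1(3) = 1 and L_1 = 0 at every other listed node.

L_1(s) = -s^2 + 6s - 8

L_1(s) = (s - 2)(s - 4) / [(1)·(-1)]
       = (s^2 - 6s + 8) / (-1)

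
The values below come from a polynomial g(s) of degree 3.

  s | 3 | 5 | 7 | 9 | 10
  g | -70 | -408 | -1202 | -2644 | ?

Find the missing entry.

-3668

The 4 known values determine g uniquely (degree ≤ 3).
L_0(10) = (5)·(3)·(1)/[(-2)·(-4)·(-6)] = -5/16
L_1(10) = (7)·(3)·(1)/[(2)·(-2)·(-4)] = 21/16
L_2(10) = (7)·(5)·(1)/[(4)·(2)·(-2)] = -35/16
L_3(10) = (7)·(5)·(3)/[(6)·(4)·(2)] = 35/16
Sum: (-70)·(-5/16) + (-408)·(21/16) + (-1202)·(-35/16) + (-2644)·(35/16) = -3668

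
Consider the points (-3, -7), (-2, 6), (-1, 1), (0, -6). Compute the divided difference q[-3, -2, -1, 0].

8/3

q[-3,-2] = (6 - (-7)) / (-2 - (-3)) = 13
q[-2,-1] = (1 - 6) / (-1 - (-2)) = -5
q[-1,0] = (-6 - 1) / (0 - (-1)) = -7
q[-3,-2,-1] = (-5 - 13) / (-1 - (-3)) = -9
q[-2,-1,0] = (-7 - (-5)) / (0 - (-2)) = -1
q[-3,-2,-1,0] = (-1 - (-9)) / (0 - (-3)) = 8/3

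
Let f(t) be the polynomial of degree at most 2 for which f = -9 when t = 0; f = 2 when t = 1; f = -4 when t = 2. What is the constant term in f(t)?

Build the Lagrange basis polynomials:
L_0(t) = (t - 1)(t - 2) / [2] = (1/2)t^2 - (3/2)t + 1
L_1(t) = t(t - 2) / [-1] = -t^2 + 2t
L_2(t) = t(t - 1) / [2] = (1/2)t^2 - (1/2)t
f(t) = (-9)·L_0 + 2·L_1 + (-4)·L_2
Only the constant term is needed; take it from each L_i and combine:
(-9)·(1) + 2·(0) + (-4)·(0) = -9

-9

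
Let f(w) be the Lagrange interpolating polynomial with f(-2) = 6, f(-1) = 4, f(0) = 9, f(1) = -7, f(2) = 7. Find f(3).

Evaluate each Lagrange basis at w = 3:
L_0(3) = (4)·(3)·(2)·(1)/[(-1)·(-2)·(-3)·(-4)] = 1
L_1(3) = (5)·(3)·(2)·(1)/[(1)·(-1)·(-2)·(-3)] = -5
L_2(3) = (5)·(4)·(2)·(1)/[(2)·(1)·(-1)·(-2)] = 10
L_3(3) = (5)·(4)·(3)·(1)/[(3)·(2)·(1)·(-1)] = -10
L_4(3) = (5)·(4)·(3)·(2)/[(4)·(3)·(2)·(1)] = 5
Sum: 6·(1) + 4·(-5) + 9·(10) + (-7)·(-10) + 7·(5) = 181

181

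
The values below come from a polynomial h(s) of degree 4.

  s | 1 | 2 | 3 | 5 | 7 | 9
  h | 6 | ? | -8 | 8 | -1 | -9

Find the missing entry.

-1453/128

The 5 known values determine h uniquely (degree ≤ 4).
L_0(2) = (-1)·(-3)·(-5)·(-7)/[(-2)·(-4)·(-6)·(-8)] = 35/128
L_1(2) = (1)·(-3)·(-5)·(-7)/[(2)·(-2)·(-4)·(-6)] = 35/32
L_2(2) = (1)·(-1)·(-5)·(-7)/[(4)·(2)·(-2)·(-4)] = -35/64
L_3(2) = (1)·(-1)·(-3)·(-7)/[(6)·(4)·(2)·(-2)] = 7/32
L_4(2) = (1)·(-1)·(-3)·(-5)/[(8)·(6)·(4)·(2)] = -5/128
Sum: 6·(35/128) + (-8)·(35/32) + 8·(-35/64) + (-1)·(7/32) + (-9)·(-5/128) = -1453/128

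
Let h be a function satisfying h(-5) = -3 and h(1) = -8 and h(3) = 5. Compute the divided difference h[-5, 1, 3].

h[-5,1] = (-8 - (-3)) / (1 - (-5)) = -5/6
h[1,3] = (5 - (-8)) / (3 - 1) = 13/2
h[-5,1,3] = (13/2 - (-5/6)) / (3 - (-5)) = 11/12

11/12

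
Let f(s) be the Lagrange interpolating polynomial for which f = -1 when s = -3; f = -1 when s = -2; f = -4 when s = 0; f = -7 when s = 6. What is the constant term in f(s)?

-4

Build the Lagrange basis polynomials:
L_0(s) = (s + 2)s(s - 6) / [-27] = -(1/27)s^3 + (4/27)s^2 + (4/9)s
L_1(s) = (s + 3)s(s - 6) / [16] = (1/16)s^3 - (3/16)s^2 - (9/8)s
L_2(s) = (s + 3)(s + 2)(s - 6) / [-36] = -(1/36)s^3 + (1/36)s^2 + (2/3)s + 1
L_3(s) = (s + 3)(s + 2)s / [432] = (1/432)s^3 + (5/432)s^2 + (1/72)s
f(s) = (-1)·L_0 + (-1)·L_1 + (-4)·L_2 + (-7)·L_3
Only the constant term is needed; take it from each L_i and combine:
(-1)·(0) + (-1)·(0) + (-4)·(1) + (-7)·(0) = -4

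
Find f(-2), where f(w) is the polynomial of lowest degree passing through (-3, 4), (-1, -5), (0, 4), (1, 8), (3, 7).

L_0(-2) = (-1)·(-2)·(-3)·(-5)/[(-2)·(-3)·(-4)·(-6)] = 5/24
L_1(-2) = (1)·(-2)·(-3)·(-5)/[(2)·(-1)·(-2)·(-4)] = 15/8
L_2(-2) = (1)·(-1)·(-3)·(-5)/[(3)·(1)·(-1)·(-3)] = -5/3
L_3(-2) = (1)·(-1)·(-2)·(-5)/[(4)·(2)·(1)·(-2)] = 5/8
L_4(-2) = (1)·(-1)·(-2)·(-3)/[(6)·(4)·(3)·(2)] = -1/24
Sum: 4·(5/24) + (-5)·(15/8) + 4·(-5/3) + 8·(5/8) + 7·(-1/24) = -21/2

-21/2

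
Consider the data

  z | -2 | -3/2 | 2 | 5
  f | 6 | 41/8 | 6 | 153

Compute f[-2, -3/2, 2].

f[-2,-3/2] = (41/8 - 6) / (-3/2 - (-2)) = -7/4
f[-3/2,2] = (6 - 41/8) / (2 - (-3/2)) = 1/4
f[-2,-3/2,2] = (1/4 - (-7/4)) / (2 - (-2)) = 1/2

1/2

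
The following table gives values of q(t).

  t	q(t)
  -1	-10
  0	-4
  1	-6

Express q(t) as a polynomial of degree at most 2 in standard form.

Build the Lagrange basis polynomials:
L_0(t) = t(t - 1) / [2] = (1/2)t^2 - (1/2)t
L_1(t) = (t + 1)(t - 1) / [-1] = -t^2 + 1
L_2(t) = (t + 1)t / [2] = (1/2)t^2 + (1/2)t
q(t) = (-10)·L_0 + (-4)·L_1 + (-6)·L_2
  (-10)·L_0(t) = -5t^2 + 5t
  (-4)·L_1(t) = 4t^2 - 4
  (-6)·L_2(t) = -3t^2 - 3t
Adding term by term: -4t^2 + 2t - 4

q(t) = -4t^2 + 2t - 4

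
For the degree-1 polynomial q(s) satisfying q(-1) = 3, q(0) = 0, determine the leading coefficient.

-3

The leading coefficient equals the top divided difference q[-1,0].
q[-1,0] = (0 - 3) / (0 - (-1)) = -3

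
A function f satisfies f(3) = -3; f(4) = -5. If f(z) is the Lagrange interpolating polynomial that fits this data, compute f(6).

Evaluate each Lagrange basis at z = 6:
L_0(6) = (2)/[(-1)] = -2
L_1(6) = (3)/[(1)] = 3
Sum: (-3)·(-2) + (-5)·(3) = -9

-9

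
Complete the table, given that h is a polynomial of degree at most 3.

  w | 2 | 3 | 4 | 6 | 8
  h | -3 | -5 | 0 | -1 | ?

-70

The 4 known values determine h uniquely (degree ≤ 3).
Evaluate each Lagrange basis at w = 8:
L_0(8) = (5)·(4)·(2)/[(-1)·(-2)·(-4)] = -5
L_1(8) = (6)·(4)·(2)/[(1)·(-1)·(-3)] = 16
L_2(8) = (6)·(5)·(2)/[(2)·(1)·(-2)] = -15
L_3(8) = (6)·(5)·(4)/[(4)·(3)·(2)] = 5
Sum: (-3)·(-5) + (-5)·(16) + 0 + (-1)·(5) = -70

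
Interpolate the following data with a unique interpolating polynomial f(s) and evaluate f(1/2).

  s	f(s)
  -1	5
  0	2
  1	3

2

Using Newton's divided-difference form:
f[-1,0] = (2 - 5) / (0 - (-1)) = -3
f[0,1] = (3 - 2) / (1 - 0) = 1
f[-1,0,1] = (1 - (-3)) / (1 - (-1)) = 2
f(1/2) = 5 + (-3)·(3/2) + 2·(3/2)·(1/2) = 2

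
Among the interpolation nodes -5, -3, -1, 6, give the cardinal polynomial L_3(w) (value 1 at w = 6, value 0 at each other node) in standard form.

L_3(w) = (w + 5)(w + 3)(w + 1) / [(11)·(9)·(7)]
       = (w^3 + 9w^2 + 23w + 15) / (693)

L_3(w) = (1/693)w^3 + (1/77)w^2 + (23/693)w + 5/231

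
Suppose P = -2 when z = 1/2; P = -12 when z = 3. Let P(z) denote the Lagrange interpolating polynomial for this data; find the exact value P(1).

Evaluate each Lagrange basis at z = 1:
L_0(1) = (-2)/[(-5/2)] = 4/5
L_1(1) = (1/2)/[(5/2)] = 1/5
Sum: (-2)·(4/5) + (-12)·(1/5) = -4

-4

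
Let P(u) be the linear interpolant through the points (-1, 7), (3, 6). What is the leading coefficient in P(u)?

The leading coefficient equals the top divided difference P[-1,3].
P[-1,3] = (6 - 7) / (3 - (-1)) = -1/4

-1/4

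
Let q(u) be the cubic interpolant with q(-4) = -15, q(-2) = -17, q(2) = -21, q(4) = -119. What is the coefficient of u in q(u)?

3

Build the Lagrange basis polynomials:
L_0(u) = (u + 2)(u - 2)(u - 4) / [-96] = -(1/96)u^3 + (1/24)u^2 + (1/24)u - 1/6
L_1(u) = (u + 4)(u - 2)(u - 4) / [48] = (1/48)u^3 - (1/24)u^2 - (1/3)u + 2/3
L_2(u) = (u + 4)(u + 2)(u - 4) / [-48] = -(1/48)u^3 - (1/24)u^2 + (1/3)u + 2/3
L_3(u) = (u + 4)(u + 2)(u - 2) / [96] = (1/96)u^3 + (1/24)u^2 - (1/24)u - 1/6
q(u) = (-15)·L_0 + (-17)·L_1 + (-21)·L_2 + (-119)·L_3
Only the coefficient of u is needed; take it from each L_i and combine:
(-15)·(1/24) + (-17)·(-1/3) + (-21)·(1/3) + (-119)·(-1/24) = 3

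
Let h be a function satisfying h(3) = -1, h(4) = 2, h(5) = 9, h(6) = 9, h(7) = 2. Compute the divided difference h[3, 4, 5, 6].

h[3,4] = (2 - (-1)) / (4 - 3) = 3
h[4,5] = (9 - 2) / (5 - 4) = 7
h[5,6] = (9 - 9) / (6 - 5) = 0
h[3,4,5] = (7 - 3) / (5 - 3) = 2
h[4,5,6] = (0 - 7) / (6 - 4) = -7/2
h[3,4,5,6] = (-7/2 - 2) / (6 - 3) = -11/6

-11/6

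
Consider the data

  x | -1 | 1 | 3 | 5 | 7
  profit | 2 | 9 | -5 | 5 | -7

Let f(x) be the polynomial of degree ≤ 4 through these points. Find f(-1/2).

23759/2048

L_0(-1/2) = (-3/2)·(-7/2)·(-11/2)·(-15/2)/[(-2)·(-4)·(-6)·(-8)] = 1155/2048
L_1(-1/2) = (1/2)·(-7/2)·(-11/2)·(-15/2)/[(2)·(-2)·(-4)·(-6)] = 385/512
L_2(-1/2) = (1/2)·(-3/2)·(-11/2)·(-15/2)/[(4)·(2)·(-2)·(-4)] = -495/1024
L_3(-1/2) = (1/2)·(-3/2)·(-7/2)·(-15/2)/[(6)·(4)·(2)·(-2)] = 105/512
L_4(-1/2) = (1/2)·(-3/2)·(-7/2)·(-11/2)/[(8)·(6)·(4)·(2)] = -77/2048
Sum: 2·(1155/2048) + 9·(385/512) + (-5)·(-495/1024) + 5·(105/512) + (-7)·(-77/2048) = 23759/2048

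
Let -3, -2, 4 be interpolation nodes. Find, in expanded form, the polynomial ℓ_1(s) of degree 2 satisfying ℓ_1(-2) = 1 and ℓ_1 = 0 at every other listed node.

ℓ_1(s) = (s + 3)(s - 4) / [(1)·(-6)]
       = (s^2 - s - 12) / (-6)

ℓ_1(s) = -(1/6)s^2 + (1/6)s + 2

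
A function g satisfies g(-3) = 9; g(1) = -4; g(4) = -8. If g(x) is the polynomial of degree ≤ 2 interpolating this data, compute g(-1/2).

-17/112

Evaluate each Lagrange basis at x = -1/2:
L_0(-1/2) = (-3/2)·(-9/2)/[(-4)·(-7)] = 27/112
L_1(-1/2) = (5/2)·(-9/2)/[(4)·(-3)] = 15/16
L_2(-1/2) = (5/2)·(-3/2)/[(7)·(3)] = -5/28
Sum: 9·(27/112) + (-4)·(15/16) + (-8)·(-5/28) = -17/112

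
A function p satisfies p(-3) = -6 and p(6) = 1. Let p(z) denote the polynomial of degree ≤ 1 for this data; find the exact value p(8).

L_0(8) = (2)/[(-9)] = -2/9
L_1(8) = (11)/[(9)] = 11/9
Sum: (-6)·(-2/9) + 1·(11/9) = 23/9

23/9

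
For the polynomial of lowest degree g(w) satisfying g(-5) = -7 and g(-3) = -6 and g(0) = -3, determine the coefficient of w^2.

1/10

The leading coefficient equals the top divided difference g[-5,-3,0].
g[-5,-3] = (-6 - (-7)) / (-3 - (-5)) = 1/2
g[-3,0] = (-3 - (-6)) / (0 - (-3)) = 1
g[-5,-3,0] = (1 - 1/2) / (0 - (-5)) = 1/10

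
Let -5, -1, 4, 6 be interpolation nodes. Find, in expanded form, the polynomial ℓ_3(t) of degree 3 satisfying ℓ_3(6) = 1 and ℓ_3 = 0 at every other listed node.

ℓ_3(t) = (1/154)t^3 + (1/77)t^2 - (19/154)t - 10/77

ℓ_3(t) = (t + 5)(t + 1)(t - 4) / [(11)·(7)·(2)]
       = (t^3 + 2t^2 - 19t - 20) / (154)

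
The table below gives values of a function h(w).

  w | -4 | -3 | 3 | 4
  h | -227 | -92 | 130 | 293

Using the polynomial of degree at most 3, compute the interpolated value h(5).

Using Newton's divided-difference form:
h[-4,-3] = (-92 - (-227)) / (-3 - (-4)) = 135
h[-3,3] = (130 - (-92)) / (3 - (-3)) = 37
h[3,4] = (293 - 130) / (4 - 3) = 163
h[-4,-3,3] = (37 - 135) / (3 - (-4)) = -14
h[-3,3,4] = (163 - 37) / (4 - (-3)) = 18
h[-4,-3,3,4] = (18 - (-14)) / (4 - (-4)) = 4
h(5) = -227 + 135·(9) + (-14)·(9)·(8) + 4·(9)·(8)·(2) = 556

556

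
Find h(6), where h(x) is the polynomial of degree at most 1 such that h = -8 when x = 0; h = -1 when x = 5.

Evaluate each Lagrange basis at x = 6:
L_0(6) = (1)/[(-5)] = -1/5
L_1(6) = (6)/[(5)] = 6/5
Sum: (-8)·(-1/5) + (-1)·(6/5) = 2/5

2/5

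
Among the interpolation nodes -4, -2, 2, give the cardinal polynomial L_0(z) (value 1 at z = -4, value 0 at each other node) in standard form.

L_0(z) = (1/12)z^2 - 1/3

L_0(z) = (z + 2)(z - 2) / [(-2)·(-6)]
       = (z^2 - 4) / (12)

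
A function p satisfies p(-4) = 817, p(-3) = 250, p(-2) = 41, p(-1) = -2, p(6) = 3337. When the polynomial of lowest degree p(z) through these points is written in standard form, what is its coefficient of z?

4

Build the Lagrange basis polynomials:
L_0(z) = (z + 3)(z + 2)(z + 1)(z - 6) / [60] = (1/60)z^4 - (5/12)z^2 - z - 3/5
L_1(z) = (z + 4)(z + 2)(z + 1)(z - 6) / [-18] = -(1/18)z^4 - (1/18)z^3 + (14/9)z^2 + (38/9)z + 8/3
L_2(z) = (z + 4)(z + 3)(z + 1)(z - 6) / [16] = (1/16)z^4 + (1/8)z^3 - (29/16)z^2 - (51/8)z - 9/2
L_3(z) = (z + 4)(z + 3)(z + 2)(z - 6) / [-42] = -(1/42)z^4 - (1/14)z^3 + (2/3)z^2 + (22/7)z + 24/7
L_4(z) = (z + 4)(z + 3)(z + 2)(z + 1) / [5040] = (1/5040)z^4 + (1/504)z^3 + (1/144)z^2 + (5/504)z + 1/210
p(z) = 817·L_0 + 250·L_1 + 41·L_2 + (-2)·L_3 + 3337·L_4
Only the coefficient of z is needed; take it from each L_i and combine:
817·(-1) + 250·(38/9) + 41·(-51/8) + (-2)·(22/7) + 3337·(5/504) = 4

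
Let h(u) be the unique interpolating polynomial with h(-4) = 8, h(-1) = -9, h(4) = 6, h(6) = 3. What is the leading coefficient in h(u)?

L_0(u) = (u + 1)(u - 4)(u - 6) / [-240] = -(1/240)u^3 + (3/80)u^2 - (7/120)u - 1/10
L_1(u) = (u + 4)(u - 4)(u - 6) / [105] = (1/105)u^3 - (2/35)u^2 - (16/105)u + 32/35
L_2(u) = (u + 4)(u + 1)(u - 6) / [-80] = -(1/80)u^3 + (1/80)u^2 + (13/40)u + 3/10
L_3(u) = (u + 4)(u + 1)(u - 4) / [140] = (1/140)u^3 + (1/140)u^2 - (4/35)u - 4/35
h(u) = 8·L_0 + (-9)·L_1 + 6·L_2 + 3·L_3
Only the coefficient of u^3 is needed; take it from each L_i and combine:
8·(-1/240) + (-9)·(1/105) + 6·(-1/80) + 3·(1/140) = -29/168

-29/168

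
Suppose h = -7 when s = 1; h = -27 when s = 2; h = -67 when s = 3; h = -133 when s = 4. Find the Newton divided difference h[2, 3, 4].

-13

h[2,3] = (-67 - (-27)) / (3 - 2) = -40
h[3,4] = (-133 - (-67)) / (4 - 3) = -66
h[2,3,4] = (-66 - (-40)) / (4 - 2) = -13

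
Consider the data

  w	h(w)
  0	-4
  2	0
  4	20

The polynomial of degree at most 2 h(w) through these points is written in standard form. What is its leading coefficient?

2

The leading coefficient equals the top divided difference h[0,2,4].
h[0,2] = (0 - (-4)) / (2 - 0) = 2
h[2,4] = (20 - 0) / (4 - 2) = 10
h[0,2,4] = (10 - 2) / (4 - 0) = 2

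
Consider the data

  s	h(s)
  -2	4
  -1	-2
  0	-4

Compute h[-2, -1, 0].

2

h[-2,-1] = (-2 - 4) / (-1 - (-2)) = -6
h[-1,0] = (-4 - (-2)) / (0 - (-1)) = -2
h[-2,-1,0] = (-2 - (-6)) / (0 - (-2)) = 2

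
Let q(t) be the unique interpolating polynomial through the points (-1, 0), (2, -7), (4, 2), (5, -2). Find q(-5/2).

Using Newton's divided-difference form:
q[-1,2] = (-7 - 0) / (2 - (-1)) = -7/3
q[2,4] = (2 - (-7)) / (4 - 2) = 9/2
q[4,5] = (-2 - 2) / (5 - 4) = -4
q[-1,2,4] = (9/2 - (-7/3)) / (4 - (-1)) = 41/30
q[2,4,5] = (-4 - 9/2) / (5 - 2) = -17/6
q[-1,2,4,5] = (-17/6 - 41/30) / (5 - (-1)) = -7/10
q(-5/2) = 0 + (-7/3)·(-3/2) + (41/30)·(-3/2)·(-9/2) + (-7/10)·(-3/2)·(-9/2)·(-13/2) = 695/16

695/16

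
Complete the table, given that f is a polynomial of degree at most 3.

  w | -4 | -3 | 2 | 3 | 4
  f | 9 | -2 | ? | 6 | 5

26/7

The 4 known values determine f uniquely (degree ≤ 3).
L_0(2) = (5)·(-1)·(-2)/[(-1)·(-7)·(-8)] = -5/28
L_1(2) = (6)·(-1)·(-2)/[(1)·(-6)·(-7)] = 2/7
L_2(2) = (6)·(5)·(-2)/[(7)·(6)·(-1)] = 10/7
L_3(2) = (6)·(5)·(-1)/[(8)·(7)·(1)] = -15/28
Sum: 9·(-5/28) + (-2)·(2/7) + 6·(10/7) + 5·(-15/28) = 26/7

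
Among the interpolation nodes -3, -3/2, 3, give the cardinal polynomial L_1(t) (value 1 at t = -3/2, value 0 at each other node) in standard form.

L_1(t) = -(4/27)t^2 + 4/3

L_1(t) = (t + 3)(t - 3) / [(3/2)·(-9/2)]
       = (t^2 - 9) / (-27/4)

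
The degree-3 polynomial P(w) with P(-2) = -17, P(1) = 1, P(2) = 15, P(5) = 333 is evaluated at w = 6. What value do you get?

591

L_0(6) = (5)·(4)·(1)/[(-3)·(-4)·(-7)] = -5/21
L_1(6) = (8)·(4)·(1)/[(3)·(-1)·(-4)] = 8/3
L_2(6) = (8)·(5)·(1)/[(4)·(1)·(-3)] = -10/3
L_3(6) = (8)·(5)·(4)/[(7)·(4)·(3)] = 40/21
Sum: (-17)·(-5/21) + 1·(8/3) + 15·(-10/3) + 333·(40/21) = 591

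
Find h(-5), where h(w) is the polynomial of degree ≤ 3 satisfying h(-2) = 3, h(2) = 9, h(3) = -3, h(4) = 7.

L_0(-5) = (-7)·(-8)·(-9)/[(-4)·(-5)·(-6)] = 21/5
L_1(-5) = (-3)·(-8)·(-9)/[(4)·(-1)·(-2)] = -27
L_2(-5) = (-3)·(-7)·(-9)/[(5)·(1)·(-1)] = 189/5
L_3(-5) = (-3)·(-7)·(-8)/[(6)·(2)·(1)] = -14
Sum: 3·(21/5) + 9·(-27) + (-3)·(189/5) + 7·(-14) = -2209/5

-2209/5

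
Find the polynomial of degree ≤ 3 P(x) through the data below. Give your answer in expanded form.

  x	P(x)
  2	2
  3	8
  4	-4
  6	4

Newton's divided differences:
P[2,3] = (8 - 2) / (3 - 2) = 6
P[3,4] = (-4 - 8) / (4 - 3) = -12
P[4,6] = (4 - (-4)) / (6 - 4) = 4
P[2,3,4] = (-12 - 6) / (4 - 2) = -9
P[3,4,6] = (4 - (-12)) / (6 - 3) = 16/3
P[2,3,4,6] = (16/3 - (-9)) / (6 - 2) = 43/12
P(x) = 2 + 6·(x - 2) + (-9)·(x - 2)(x - 3) + (43/12)·(x - 2)(x - 3)(x - 4)
Expanding: P(x) = (43/12)x^3 - (165/4)x^2 + (865/6)x - 150

P(x) = (43/12)x^3 - (165/4)x^2 + (865/6)x - 150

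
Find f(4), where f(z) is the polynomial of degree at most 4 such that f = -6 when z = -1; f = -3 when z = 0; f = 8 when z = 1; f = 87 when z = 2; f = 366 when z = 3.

Using Newton's divided-difference form:
f[-1,0] = (-3 - (-6)) / (0 - (-1)) = 3
f[0,1] = (8 - (-3)) / (1 - 0) = 11
f[1,2] = (87 - 8) / (2 - 1) = 79
f[2,3] = (366 - 87) / (3 - 2) = 279
f[-1,0,1] = (11 - 3) / (1 - (-1)) = 4
f[0,1,2] = (79 - 11) / (2 - 0) = 34
f[1,2,3] = (279 - 79) / (3 - 1) = 100
f[-1,0,1,2] = (34 - 4) / (2 - (-1)) = 10
f[0,1,2,3] = (100 - 34) / (3 - 0) = 22
f[-1,0,1,2,3] = (22 - 10) / (3 - (-1)) = 3
f(4) = -6 + 3·(5) + 4·(5)·(4) + 10·(5)·(4)·(3) + 3·(5)·(4)·(3)·(2) = 1049

1049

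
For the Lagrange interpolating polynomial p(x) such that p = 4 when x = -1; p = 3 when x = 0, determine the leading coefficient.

-1

L_0(x) = x / [-1] = -x
L_1(x) = (x + 1) / [1] = x + 1
p(x) = 4·L_0 + 3·L_1
Only the coefficient of x is needed; take it from each L_i and combine:
4·(-1) + 3·(1) = -1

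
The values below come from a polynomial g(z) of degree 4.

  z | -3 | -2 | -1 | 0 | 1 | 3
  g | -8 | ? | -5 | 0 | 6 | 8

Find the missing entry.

The 5 known values determine g uniquely (degree ≤ 4).
L_0(-2) = (-1)·(-2)·(-3)·(-5)/[(-2)·(-3)·(-4)·(-6)] = 5/24
L_1(-2) = (1)·(-2)·(-3)·(-5)/[(2)·(-1)·(-2)·(-4)] = 15/8
L_2(-2) = (1)·(-1)·(-3)·(-5)/[(3)·(1)·(-1)·(-3)] = -5/3
L_3(-2) = (1)·(-1)·(-2)·(-5)/[(4)·(2)·(1)·(-2)] = 5/8
L_4(-2) = (1)·(-1)·(-2)·(-3)/[(6)·(4)·(3)·(2)] = -1/24
Sum: (-8)·(5/24) + (-5)·(15/8) + 0 + 6·(5/8) + 8·(-1/24) = -61/8

-61/8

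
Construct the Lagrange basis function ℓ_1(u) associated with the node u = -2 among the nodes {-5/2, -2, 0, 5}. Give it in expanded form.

ℓ_1(u) = (u + 5/2)u(u - 5) / [(1/2)·(-2)·(-7)]
       = (u^3 - (5/2)u^2 - (25/2)u) / (7)

ℓ_1(u) = (1/7)u^3 - (5/14)u^2 - (25/14)u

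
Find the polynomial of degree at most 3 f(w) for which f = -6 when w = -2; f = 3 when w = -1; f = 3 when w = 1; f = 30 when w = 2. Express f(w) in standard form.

f(w) = 3w^3 + 3w^2 - 3w

Build the Lagrange basis polynomials:
L_0(w) = (w + 1)(w - 1)(w - 2) / [-12] = -(1/12)w^3 + (1/6)w^2 + (1/12)w - 1/6
L_1(w) = (w + 2)(w - 1)(w - 2) / [6] = (1/6)w^3 - (1/6)w^2 - (2/3)w + 2/3
L_2(w) = (w + 2)(w + 1)(w - 2) / [-6] = -(1/6)w^3 - (1/6)w^2 + (2/3)w + 2/3
L_3(w) = (w + 2)(w + 1)(w - 1) / [12] = (1/12)w^3 + (1/6)w^2 - (1/12)w - 1/6
f(w) = (-6)·L_0 + 3·L_1 + 3·L_2 + 30·L_3
  (-6)·L_0(w) = (1/2)w^3 - w^2 - (1/2)w + 1
  3·L_1(w) = (1/2)w^3 - (1/2)w^2 - 2w + 2
  3·L_2(w) = -(1/2)w^3 - (1/2)w^2 + 2w + 2
  30·L_3(w) = (5/2)w^3 + 5w^2 - (5/2)w - 5
Adding term by term: 3w^3 + 3w^2 - 3w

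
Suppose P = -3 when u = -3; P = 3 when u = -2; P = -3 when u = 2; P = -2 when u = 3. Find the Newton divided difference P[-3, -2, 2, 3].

1/3

P[-3,-2] = (3 - (-3)) / (-2 - (-3)) = 6
P[-2,2] = (-3 - 3) / (2 - (-2)) = -3/2
P[2,3] = (-2 - (-3)) / (3 - 2) = 1
P[-3,-2,2] = (-3/2 - 6) / (2 - (-3)) = -3/2
P[-2,2,3] = (1 - (-3/2)) / (3 - (-2)) = 1/2
P[-3,-2,2,3] = (1/2 - (-3/2)) / (3 - (-3)) = 1/3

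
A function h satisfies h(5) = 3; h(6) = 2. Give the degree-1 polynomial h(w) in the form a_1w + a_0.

h(w) = -w + 8

Build the Lagrange basis polynomials:
L_0(w) = (w - 6) / [-1] = -w + 6
L_1(w) = (w - 5) / [1] = w - 5
h(w) = 3·L_0 + 2·L_1
  3·L_0(w) = -3w + 18
  2·L_1(w) = 2w - 10
Adding term by term: -w + 8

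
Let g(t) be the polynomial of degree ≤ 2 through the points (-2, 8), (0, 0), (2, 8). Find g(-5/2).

25/2

Evaluate each Lagrange basis at t = -5/2:
L_0(-5/2) = (-5/2)·(-9/2)/[(-2)·(-4)] = 45/32
L_1(-5/2) = (-1/2)·(-9/2)/[(2)·(-2)] = -9/16
L_2(-5/2) = (-1/2)·(-5/2)/[(4)·(2)] = 5/32
Sum: 8·(45/32) + 0 + 8·(5/32) = 25/2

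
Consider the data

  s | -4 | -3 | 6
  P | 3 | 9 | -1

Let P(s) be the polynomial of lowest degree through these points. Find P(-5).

-199/45

Evaluate each Lagrange basis at s = -5:
L_0(-5) = (-2)·(-11)/[(-1)·(-10)] = 11/5
L_1(-5) = (-1)·(-11)/[(1)·(-9)] = -11/9
L_2(-5) = (-1)·(-2)/[(10)·(9)] = 1/45
Sum: 3·(11/5) + 9·(-11/9) + (-1)·(1/45) = -199/45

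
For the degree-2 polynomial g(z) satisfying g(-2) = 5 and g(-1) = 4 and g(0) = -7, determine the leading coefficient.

L_0(z) = (z + 1)z / [2] = (1/2)z^2 + (1/2)z
L_1(z) = (z + 2)z / [-1] = -z^2 - 2z
L_2(z) = (z + 2)(z + 1) / [2] = (1/2)z^2 + (3/2)z + 1
g(z) = 5·L_0 + 4·L_1 + (-7)·L_2
Only the coefficient of z^2 is needed; take it from each L_i and combine:
5·(1/2) + 4·(-1) + (-7)·(1/2) = -5

-5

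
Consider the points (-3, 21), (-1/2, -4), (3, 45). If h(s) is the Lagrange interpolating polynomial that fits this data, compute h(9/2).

96

L_0(9/2) = (5)·(3/2)/[(-5/2)·(-6)] = 1/2
L_1(9/2) = (15/2)·(3/2)/[(5/2)·(-7/2)] = -9/7
L_2(9/2) = (15/2)·(5)/[(6)·(7/2)] = 25/14
Sum: 21·(1/2) + (-4)·(-9/7) + 45·(25/14) = 96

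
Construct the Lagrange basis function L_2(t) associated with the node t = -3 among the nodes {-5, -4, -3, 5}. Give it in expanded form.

L_2(t) = -(1/16)t^3 - (1/4)t^2 + (25/16)t + 25/4

L_2(t) = (t + 5)(t + 4)(t - 5) / [(2)·(1)·(-8)]
       = (t^3 + 4t^2 - 25t - 100) / (-16)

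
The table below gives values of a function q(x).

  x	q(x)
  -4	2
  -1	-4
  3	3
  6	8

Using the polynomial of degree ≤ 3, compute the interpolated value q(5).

Evaluate each Lagrange basis at x = 5:
L_0(5) = (6)·(2)·(-1)/[(-3)·(-7)·(-10)] = 2/35
L_1(5) = (9)·(2)·(-1)/[(3)·(-4)·(-7)] = -3/14
L_2(5) = (9)·(6)·(-1)/[(7)·(4)·(-3)] = 9/14
L_3(5) = (9)·(6)·(2)/[(10)·(7)·(3)] = 18/35
Sum: 2·(2/35) + (-4)·(-3/14) + 3·(9/14) + 8·(18/35) = 491/70

491/70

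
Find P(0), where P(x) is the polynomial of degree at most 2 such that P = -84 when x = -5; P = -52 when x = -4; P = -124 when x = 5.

Evaluate each Lagrange basis at x = 0:
L_0(0) = (4)·(-5)/[(-1)·(-10)] = -2
L_1(0) = (5)·(-5)/[(1)·(-9)] = 25/9
L_2(0) = (5)·(4)/[(10)·(9)] = 2/9
Sum: (-84)·(-2) + (-52)·(25/9) + (-124)·(2/9) = -4

-4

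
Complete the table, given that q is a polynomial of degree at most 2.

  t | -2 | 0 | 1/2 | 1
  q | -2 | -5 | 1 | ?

The 3 known values determine q uniquely (degree ≤ 2).
L_0(1) = (1)·(1/2)/[(-2)·(-5/2)] = 1/10
L_1(1) = (3)·(1/2)/[(2)·(-1/2)] = -3/2
L_2(1) = (3)·(1)/[(5/2)·(1/2)] = 12/5
Sum: (-2)·(1/10) + (-5)·(-3/2) + 1·(12/5) = 97/10

97/10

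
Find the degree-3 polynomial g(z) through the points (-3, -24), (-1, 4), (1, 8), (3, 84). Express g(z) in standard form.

Build the Lagrange basis polynomials:
L_0(z) = (z + 1)(z - 1)(z - 3) / [-48] = -(1/48)z^3 + (1/16)z^2 + (1/48)z - 1/16
L_1(z) = (z + 3)(z - 1)(z - 3) / [16] = (1/16)z^3 - (1/16)z^2 - (9/16)z + 9/16
L_2(z) = (z + 3)(z + 1)(z - 3) / [-16] = -(1/16)z^3 - (1/16)z^2 + (9/16)z + 9/16
L_3(z) = (z + 3)(z + 1)(z - 1) / [48] = (1/48)z^3 + (1/16)z^2 - (1/48)z - 1/16
g(z) = (-24)·L_0 + 4·L_1 + 8·L_2 + 84·L_3
  (-24)·L_0(z) = (1/2)z^3 - (3/2)z^2 - (1/2)z + 3/2
  4·L_1(z) = (1/4)z^3 - (1/4)z^2 - (9/4)z + 9/4
  8·L_2(z) = -(1/2)z^3 - (1/2)z^2 + (9/2)z + 9/2
  84·L_3(z) = (7/4)z^3 + (21/4)z^2 - (7/4)z - 21/4
Adding term by term: 2z^3 + 3z^2 + 3

g(z) = 2z^3 + 3z^2 + 3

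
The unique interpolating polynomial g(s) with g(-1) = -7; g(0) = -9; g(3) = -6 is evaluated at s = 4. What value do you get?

Evaluate each Lagrange basis at s = 4:
L_0(4) = (4)·(1)/[(-1)·(-4)] = 1
L_1(4) = (5)·(1)/[(1)·(-3)] = -5/3
L_2(4) = (5)·(4)/[(4)·(3)] = 5/3
Sum: (-7)·(1) + (-9)·(-5/3) + (-6)·(5/3) = -2

-2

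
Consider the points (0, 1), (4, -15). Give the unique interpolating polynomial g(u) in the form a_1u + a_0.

Build the Lagrange basis polynomials:
L_0(u) = (u - 4) / [-4] = -(1/4)u + 1
L_1(u) = u / [4] = (1/4)u
g(u) = 1·L_0 + (-15)·L_1
  1·L_0(u) = -(1/4)u + 1
  (-15)·L_1(u) = -(15/4)u
Adding term by term: -4u + 1

g(u) = -4u + 1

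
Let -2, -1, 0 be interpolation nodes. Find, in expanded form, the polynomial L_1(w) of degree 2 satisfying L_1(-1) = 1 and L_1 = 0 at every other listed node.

L_1(w) = -w^2 - 2w

L_1(w) = (w + 2)w / [(1)·(-1)]
       = (w^2 + 2w) / (-1)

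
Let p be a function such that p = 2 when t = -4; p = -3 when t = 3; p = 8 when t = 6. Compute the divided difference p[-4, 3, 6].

46/105

p[-4,3] = (-3 - 2) / (3 - (-4)) = -5/7
p[3,6] = (8 - (-3)) / (6 - 3) = 11/3
p[-4,3,6] = (11/3 - (-5/7)) / (6 - (-4)) = 46/105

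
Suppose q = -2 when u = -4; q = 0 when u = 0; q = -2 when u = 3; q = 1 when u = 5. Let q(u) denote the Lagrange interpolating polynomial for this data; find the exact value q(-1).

4/5

Evaluate each Lagrange basis at u = -1:
L_0(-1) = (-1)·(-4)·(-6)/[(-4)·(-7)·(-9)] = 2/21
L_1(-1) = (3)·(-4)·(-6)/[(4)·(-3)·(-5)] = 6/5
L_2(-1) = (3)·(-1)·(-6)/[(7)·(3)·(-2)] = -3/7
L_3(-1) = (3)·(-1)·(-4)/[(9)·(5)·(2)] = 2/15
Sum: (-2)·(2/21) + 0 + (-2)·(-3/7) + 1·(2/15) = 4/5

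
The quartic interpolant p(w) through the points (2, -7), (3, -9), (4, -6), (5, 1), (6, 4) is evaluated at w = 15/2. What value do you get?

L_0(15/2) = (9/2)·(7/2)·(5/2)·(3/2)/[(-1)·(-2)·(-3)·(-4)] = 315/128
L_1(15/2) = (11/2)·(7/2)·(5/2)·(3/2)/[(1)·(-1)·(-2)·(-3)] = -385/32
L_2(15/2) = (11/2)·(9/2)·(5/2)·(3/2)/[(2)·(1)·(-1)·(-2)] = 1485/64
L_3(15/2) = (11/2)·(9/2)·(7/2)·(3/2)/[(3)·(2)·(1)·(-1)] = -693/32
L_4(15/2) = (11/2)·(9/2)·(7/2)·(5/2)/[(4)·(3)·(2)·(1)] = 1155/128
Sum: (-7)·(315/128) + (-9)·(-385/32) + (-6)·(1485/64) + 1·(-693/32) + 4·(1155/128) = -4317/128

-4317/128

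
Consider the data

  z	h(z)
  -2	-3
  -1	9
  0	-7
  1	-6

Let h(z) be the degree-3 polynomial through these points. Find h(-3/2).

149/16

Evaluate each Lagrange basis at z = -3/2:
L_0(-3/2) = (-1/2)·(-3/2)·(-5/2)/[(-1)·(-2)·(-3)] = 5/16
L_1(-3/2) = (1/2)·(-3/2)·(-5/2)/[(1)·(-1)·(-2)] = 15/16
L_2(-3/2) = (1/2)·(-1/2)·(-5/2)/[(2)·(1)·(-1)] = -5/16
L_3(-3/2) = (1/2)·(-1/2)·(-3/2)/[(3)·(2)·(1)] = 1/16
Sum: (-3)·(5/16) + 9·(15/16) + (-7)·(-5/16) + (-6)·(1/16) = 149/16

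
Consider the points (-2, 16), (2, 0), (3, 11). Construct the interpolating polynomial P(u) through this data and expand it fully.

Newton's divided differences:
P[-2,2] = (0 - 16) / (2 - (-2)) = -4
P[2,3] = (11 - 0) / (3 - 2) = 11
P[-2,2,3] = (11 - (-4)) / (3 - (-2)) = 3
P(u) = 16 + (-4)·(u + 2) + 3·(u + 2)(u - 2)
Expanding: P(u) = 3u^2 - 4u - 4

P(u) = 3u^2 - 4u - 4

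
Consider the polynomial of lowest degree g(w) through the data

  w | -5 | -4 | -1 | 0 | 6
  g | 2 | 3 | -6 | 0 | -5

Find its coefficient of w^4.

-817/9240

The leading coefficient equals the top divided difference g[-5,-4,-1,0,6].
g[-5,-4] = (3 - 2) / (-4 - (-5)) = 1
g[-4,-1] = (-6 - 3) / (-1 - (-4)) = -3
g[-1,0] = (0 - (-6)) / (0 - (-1)) = 6
g[0,6] = (-5 - 0) / (6 - 0) = -5/6
g[-5,-4,-1] = (-3 - 1) / (-1 - (-5)) = -1
g[-4,-1,0] = (6 - (-3)) / (0 - (-4)) = 9/4
g[-1,0,6] = (-5/6 - 6) / (6 - (-1)) = -41/42
g[-5,-4,-1,0] = (9/4 - (-1)) / (0 - (-5)) = 13/20
g[-4,-1,0,6] = (-41/42 - 9/4) / (6 - (-4)) = -271/840
g[-5,-4,-1,0,6] = (-271/840 - 13/20) / (6 - (-5)) = -817/9240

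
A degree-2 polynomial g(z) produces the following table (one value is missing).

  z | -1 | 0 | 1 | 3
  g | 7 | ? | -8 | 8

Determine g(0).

-35/8

The 3 known values determine g uniquely (degree ≤ 2).
Evaluate each Lagrange basis at z = 0:
L_0(0) = (-1)·(-3)/[(-2)·(-4)] = 3/8
L_1(0) = (1)·(-3)/[(2)·(-2)] = 3/4
L_2(0) = (1)·(-1)/[(4)·(2)] = -1/8
Sum: 7·(3/8) + (-8)·(3/4) + 8·(-1/8) = -35/8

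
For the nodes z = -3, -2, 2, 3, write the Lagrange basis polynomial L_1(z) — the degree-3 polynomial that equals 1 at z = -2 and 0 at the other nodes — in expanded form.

L_1(z) = (1/20)z^3 - (1/10)z^2 - (9/20)z + 9/10

L_1(z) = (z + 3)(z - 2)(z - 3) / [(1)·(-4)·(-5)]
       = (z^3 - 2z^2 - 9z + 18) / (20)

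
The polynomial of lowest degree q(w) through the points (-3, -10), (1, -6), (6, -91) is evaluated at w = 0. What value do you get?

-1

Evaluate each Lagrange basis at w = 0:
L_0(0) = (-1)·(-6)/[(-4)·(-9)] = 1/6
L_1(0) = (3)·(-6)/[(4)·(-5)] = 9/10
L_2(0) = (3)·(-1)/[(9)·(5)] = -1/15
Sum: (-10)·(1/6) + (-6)·(9/10) + (-91)·(-1/15) = -1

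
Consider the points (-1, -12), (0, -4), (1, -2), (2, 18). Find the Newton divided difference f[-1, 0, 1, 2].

f[-1,0] = (-4 - (-12)) / (0 - (-1)) = 8
f[0,1] = (-2 - (-4)) / (1 - 0) = 2
f[1,2] = (18 - (-2)) / (2 - 1) = 20
f[-1,0,1] = (2 - 8) / (1 - (-1)) = -3
f[0,1,2] = (20 - 2) / (2 - 0) = 9
f[-1,0,1,2] = (9 - (-3)) / (2 - (-1)) = 4

4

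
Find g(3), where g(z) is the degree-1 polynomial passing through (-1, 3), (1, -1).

Evaluate each Lagrange basis at z = 3:
L_0(3) = (2)/[(-2)] = -1
L_1(3) = (4)/[(2)] = 2
Sum: 3·(-1) + (-1)·(2) = -5

-5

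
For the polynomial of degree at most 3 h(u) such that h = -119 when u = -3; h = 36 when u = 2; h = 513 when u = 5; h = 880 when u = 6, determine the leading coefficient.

L_0(u) = (u - 2)(u - 5)(u - 6) / [-360] = -(1/360)u^3 + (13/360)u^2 - (13/90)u + 1/6
L_1(u) = (u + 3)(u - 5)(u - 6) / [60] = (1/60)u^3 - (2/15)u^2 - (1/20)u + 3/2
L_2(u) = (u + 3)(u - 2)(u - 6) / [-24] = -(1/24)u^3 + (5/24)u^2 + (1/2)u - 3/2
L_3(u) = (u + 3)(u - 2)(u - 5) / [36] = (1/36)u^3 - (1/9)u^2 - (11/36)u + 5/6
h(u) = (-119)·L_0 + 36·L_1 + 513·L_2 + 880·L_3
Only the coefficient of u^3 is needed; take it from each L_i and combine:
(-119)·(-1/360) + 36·(1/60) + 513·(-1/24) + 880·(1/36) = 4

4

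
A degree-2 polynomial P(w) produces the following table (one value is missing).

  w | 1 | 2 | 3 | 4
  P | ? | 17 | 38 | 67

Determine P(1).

4

The 3 known values determine P uniquely (degree ≤ 2).
Evaluate each Lagrange basis at w = 1:
L_0(1) = (-2)·(-3)/[(-1)·(-2)] = 3
L_1(1) = (-1)·(-3)/[(1)·(-1)] = -3
L_2(1) = (-1)·(-2)/[(2)·(1)] = 1
Sum: 17·(3) + 38·(-3) + 67·(1) = 4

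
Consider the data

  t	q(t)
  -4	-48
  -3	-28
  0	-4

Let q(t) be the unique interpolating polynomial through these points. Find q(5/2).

-101/4

L_0(5/2) = (11/2)·(5/2)/[(-1)·(-4)] = 55/16
L_1(5/2) = (13/2)·(5/2)/[(1)·(-3)] = -65/12
L_2(5/2) = (13/2)·(11/2)/[(4)·(3)] = 143/48
Sum: (-48)·(55/16) + (-28)·(-65/12) + (-4)·(143/48) = -101/4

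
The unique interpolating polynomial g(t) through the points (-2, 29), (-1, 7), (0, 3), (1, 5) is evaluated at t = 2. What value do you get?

1

Using Newton's divided-difference form:
g[-2,-1] = (7 - 29) / (-1 - (-2)) = -22
g[-1,0] = (3 - 7) / (0 - (-1)) = -4
g[0,1] = (5 - 3) / (1 - 0) = 2
g[-2,-1,0] = (-4 - (-22)) / (0 - (-2)) = 9
g[-1,0,1] = (2 - (-4)) / (1 - (-1)) = 3
g[-2,-1,0,1] = (3 - 9) / (1 - (-2)) = -2
g(2) = 29 + (-22)·(4) + 9·(4)·(3) + (-2)·(4)·(3)·(2) = 1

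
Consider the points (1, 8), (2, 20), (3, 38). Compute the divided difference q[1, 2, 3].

q[1,2] = (20 - 8) / (2 - 1) = 12
q[2,3] = (38 - 20) / (3 - 2) = 18
q[1,2,3] = (18 - 12) / (3 - 1) = 3

3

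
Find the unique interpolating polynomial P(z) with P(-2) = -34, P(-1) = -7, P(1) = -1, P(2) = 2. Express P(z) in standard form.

Newton's divided differences:
P[-2,-1] = (-7 - (-34)) / (-1 - (-2)) = 27
P[-1,1] = (-1 - (-7)) / (1 - (-1)) = 3
P[1,2] = (2 - (-1)) / (2 - 1) = 3
P[-2,-1,1] = (3 - 27) / (1 - (-2)) = -8
P[-1,1,2] = (3 - 3) / (2 - (-1)) = 0
P[-2,-1,1,2] = (0 - (-8)) / (2 - (-2)) = 2
P(z) = -34 + 27·(z + 2) + (-8)·(z + 2)(z + 1) + 2·(z + 2)(z + 1)(z - 1)
Expanding: P(z) = 2z^3 - 4z^2 + z

P(z) = 2z^3 - 4z^2 + z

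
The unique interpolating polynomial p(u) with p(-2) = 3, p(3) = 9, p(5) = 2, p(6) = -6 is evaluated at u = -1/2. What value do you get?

1707/320

Using Newton's divided-difference form:
p[-2,3] = (9 - 3) / (3 - (-2)) = 6/5
p[3,5] = (2 - 9) / (5 - 3) = -7/2
p[5,6] = (-6 - 2) / (6 - 5) = -8
p[-2,3,5] = (-7/2 - 6/5) / (5 - (-2)) = -47/70
p[3,5,6] = (-8 - (-7/2)) / (6 - 3) = -3/2
p[-2,3,5,6] = (-3/2 - (-47/70)) / (6 - (-2)) = -29/280
p(-1/2) = 3 + (6/5)·(3/2) + (-47/70)·(3/2)·(-7/2) + (-29/280)·(3/2)·(-7/2)·(-11/2) = 1707/320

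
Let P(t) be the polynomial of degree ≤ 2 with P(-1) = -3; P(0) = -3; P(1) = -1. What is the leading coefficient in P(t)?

1

The leading coefficient equals the top divided difference P[-1,0,1].
P[-1,0] = (-3 - (-3)) / (0 - (-1)) = 0
P[0,1] = (-1 - (-3)) / (1 - 0) = 2
P[-1,0,1] = (2 - 0) / (1 - (-1)) = 1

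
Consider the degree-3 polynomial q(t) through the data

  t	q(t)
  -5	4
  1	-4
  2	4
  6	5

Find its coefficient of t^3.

-173/660

Build the Lagrange basis polynomials:
L_0(t) = (t - 1)(t - 2)(t - 6) / [-462] = -(1/462)t^3 + (3/154)t^2 - (10/231)t + 2/77
L_1(t) = (t + 5)(t - 2)(t - 6) / [30] = (1/30)t^3 - (1/10)t^2 - (14/15)t + 2
L_2(t) = (t + 5)(t - 1)(t - 6) / [-28] = -(1/28)t^3 + (1/14)t^2 + (29/28)t - 15/14
L_3(t) = (t + 5)(t - 1)(t - 2) / [220] = (1/220)t^3 + (1/110)t^2 - (13/220)t + 1/22
q(t) = 4·L_0 + (-4)·L_1 + 4·L_2 + 5·L_3
Only the coefficient of t^3 is needed; take it from each L_i and combine:
4·(-1/462) + (-4)·(1/30) + 4·(-1/28) + 5·(1/220) = -173/660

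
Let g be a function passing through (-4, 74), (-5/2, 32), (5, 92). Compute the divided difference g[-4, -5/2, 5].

4

g[-4,-5/2] = (32 - 74) / (-5/2 - (-4)) = -28
g[-5/2,5] = (92 - 32) / (5 - (-5/2)) = 8
g[-4,-5/2,5] = (8 - (-28)) / (5 - (-4)) = 4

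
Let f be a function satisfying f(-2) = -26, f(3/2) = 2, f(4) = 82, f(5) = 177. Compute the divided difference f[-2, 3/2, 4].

4

f[-2,3/2] = (2 - (-26)) / (3/2 - (-2)) = 8
f[3/2,4] = (82 - 2) / (4 - 3/2) = 32
f[-2,3/2,4] = (32 - 8) / (4 - (-2)) = 4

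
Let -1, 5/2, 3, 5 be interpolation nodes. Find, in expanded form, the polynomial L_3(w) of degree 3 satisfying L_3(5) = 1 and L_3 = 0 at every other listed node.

L_3(w) = (w + 1)(w - 5/2)(w - 3) / [(6)·(5/2)·(2)]
       = (w^3 - (9/2)w^2 + 2w + 15/2) / (30)

L_3(w) = (1/30)w^3 - (3/20)w^2 + (1/15)w + 1/4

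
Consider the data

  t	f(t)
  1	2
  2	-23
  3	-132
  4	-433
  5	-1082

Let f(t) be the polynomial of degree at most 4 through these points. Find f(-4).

Using Newton's divided-difference form:
f[1,2] = (-23 - 2) / (2 - 1) = -25
f[2,3] = (-132 - (-23)) / (3 - 2) = -109
f[3,4] = (-433 - (-132)) / (4 - 3) = -301
f[4,5] = (-1082 - (-433)) / (5 - 4) = -649
f[1,2,3] = (-109 - (-25)) / (3 - 1) = -42
f[2,3,4] = (-301 - (-109)) / (4 - 2) = -96
f[3,4,5] = (-649 - (-301)) / (5 - 3) = -174
f[1,2,3,4] = (-96 - (-42)) / (4 - 1) = -18
f[2,3,4,5] = (-174 - (-96)) / (5 - 2) = -26
f[1,2,3,4,5] = (-26 - (-18)) / (5 - 1) = -2
f(-4) = 2 + (-25)·(-5) + (-42)·(-5)·(-6) + (-18)·(-5)·(-6)·(-7) + (-2)·(-5)·(-6)·(-7)·(-8) = -713

-713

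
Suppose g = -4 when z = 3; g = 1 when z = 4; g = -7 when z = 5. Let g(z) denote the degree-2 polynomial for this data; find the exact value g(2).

Evaluate each Lagrange basis at z = 2:
L_0(2) = (-2)·(-3)/[(-1)·(-2)] = 3
L_1(2) = (-1)·(-3)/[(1)·(-1)] = -3
L_2(2) = (-1)·(-2)/[(2)·(1)] = 1
Sum: (-4)·(3) + 1·(-3) + (-7)·(1) = -22

-22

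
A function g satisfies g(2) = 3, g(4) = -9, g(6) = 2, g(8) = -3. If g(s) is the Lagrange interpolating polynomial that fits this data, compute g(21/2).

Evaluate each Lagrange basis at s = 21/2:
L_0(21/2) = (13/2)·(9/2)·(5/2)/[(-2)·(-4)·(-6)] = -195/128
L_1(21/2) = (17/2)·(9/2)·(5/2)/[(2)·(-2)·(-4)] = 765/128
L_2(21/2) = (17/2)·(13/2)·(5/2)/[(4)·(2)·(-2)] = -1105/128
L_3(21/2) = (17/2)·(13/2)·(9/2)/[(6)·(4)·(2)] = 663/128
Sum: 3·(-195/128) + (-9)·(765/128) + 2·(-1105/128) + (-3)·(663/128) = -11669/128

-11669/128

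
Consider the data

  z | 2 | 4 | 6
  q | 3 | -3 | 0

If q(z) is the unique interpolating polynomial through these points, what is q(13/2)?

Using Newton's divided-difference form:
q[2,4] = (-3 - 3) / (4 - 2) = -3
q[4,6] = (0 - (-3)) / (6 - 4) = 3/2
q[2,4,6] = (3/2 - (-3)) / (6 - 2) = 9/8
q(13/2) = 3 + (-3)·(9/2) + (9/8)·(9/2)·(5/2) = 69/32

69/32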